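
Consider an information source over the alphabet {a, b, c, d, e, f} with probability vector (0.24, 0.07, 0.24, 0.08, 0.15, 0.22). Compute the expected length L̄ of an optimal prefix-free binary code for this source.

Repeatedly combine the two least-probable nodes; the expected code length is the sum of the merged weights.
merge 7/100 + 2/25 → 3/20
merge 3/20 + 3/20 → 3/10
merge 11/50 + 6/25 → 23/50
merge 6/25 + 3/10 → 27/50
merge 23/50 + 27/50 → 1
L = 3/20 + 3/10 + 23/50 + 27/50 + 1 = 49/20 = 2.45 bits/symbol.

2.45 bits/symbol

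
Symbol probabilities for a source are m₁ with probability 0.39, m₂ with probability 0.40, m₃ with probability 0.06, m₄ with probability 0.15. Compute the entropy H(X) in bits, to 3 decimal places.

H = −Σ pᵢ log₂ pᵢ.
−0.39·log₂(0.39) = 0.5298
−0.40·log₂(0.40) = 0.5288
−0.06·log₂(0.06) = 0.2435
−0.15·log₂(0.15) = 0.4105
Sum ≈ 1.7126 → 1.713 bits.

1.713 bits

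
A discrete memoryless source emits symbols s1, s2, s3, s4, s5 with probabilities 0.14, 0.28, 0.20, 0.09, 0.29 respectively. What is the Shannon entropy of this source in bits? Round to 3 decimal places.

2.206 bits

H = −Σ pᵢ log₂ pᵢ.
−0.14·log₂(0.14) = 0.3971
−0.28·log₂(0.28) = 0.5142
−0.20·log₂(0.20) = 0.4644
−0.09·log₂(0.09) = 0.3127
−0.29·log₂(0.29) = 0.5179
Sum ≈ 2.2063 → 2.206 bits.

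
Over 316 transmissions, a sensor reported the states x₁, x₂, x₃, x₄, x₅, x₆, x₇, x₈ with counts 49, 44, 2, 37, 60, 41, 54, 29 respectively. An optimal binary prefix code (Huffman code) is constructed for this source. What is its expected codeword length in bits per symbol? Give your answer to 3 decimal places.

Probabilities are the counts divided by 316.
Repeatedly combine the two least-probable nodes; the expected code length is the sum of the merged weights.
merge 1/158 + 29/316 → 31/316
merge 31/316 + 37/316 → 17/79
merge 41/316 + 11/79 → 85/316
merge 49/316 + 27/158 → 103/316
merge 15/79 + 17/79 → 32/79
merge 85/316 + 103/316 → 47/79
merge 32/79 + 47/79 → 1
L = 31/316 + 17/79 + 85/316 + 103/316 + 32/79 + 47/79 + 1 = 919/316 ≈ 2.908 bits/symbol.

2.908 bits/symbol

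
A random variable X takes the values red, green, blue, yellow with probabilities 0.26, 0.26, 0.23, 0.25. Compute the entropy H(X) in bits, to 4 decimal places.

1.9982 bits

H = −Σ pᵢ log₂ pᵢ.
−0.26·log₂(0.26) = 0.5053
−0.26·log₂(0.26) = 0.5053
−0.23·log₂(0.23) = 0.4877
−0.25·log₂(0.25) = 0.5000
Sum ≈ 1.9982 → 1.9982 bits.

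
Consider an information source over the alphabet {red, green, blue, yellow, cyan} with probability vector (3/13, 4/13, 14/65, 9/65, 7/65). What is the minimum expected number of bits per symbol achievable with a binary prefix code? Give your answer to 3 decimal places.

Repeatedly combine the two least-probable nodes; the expected code length is the sum of the merged weights.
merge 7/65 + 9/65 → 16/65
merge 14/65 + 3/13 → 29/65
merge 16/65 + 4/13 → 36/65
merge 29/65 + 36/65 → 1
L = 16/65 + 29/65 + 36/65 + 1 = 146/65 ≈ 2.246 bits/symbol.

2.246 bits/symbol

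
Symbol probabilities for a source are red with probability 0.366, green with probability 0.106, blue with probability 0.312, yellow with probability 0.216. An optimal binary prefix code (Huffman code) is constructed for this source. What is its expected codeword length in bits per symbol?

Repeatedly combine the two least-probable nodes; the expected code length is the sum of the merged weights.
merge 53/500 + 27/125 → 161/500
merge 39/125 + 161/500 → 317/500
merge 183/500 + 317/500 → 1
L = 161/500 + 317/500 + 1 = 489/250 = 1.956 bits/symbol.

1.956 bits/symbol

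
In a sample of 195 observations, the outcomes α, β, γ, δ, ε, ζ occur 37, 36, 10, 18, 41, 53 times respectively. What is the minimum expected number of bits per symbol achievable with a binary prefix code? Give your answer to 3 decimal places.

2.472 bits/symbol

Probabilities are the counts divided by 195.
Repeatedly combine the two least-probable nodes; the expected code length is the sum of the merged weights.
merge 2/39 + 6/65 → 28/195
merge 28/195 + 12/65 → 64/195
merge 37/195 + 41/195 → 2/5
merge 53/195 + 64/195 → 3/5
merge 2/5 + 3/5 → 1
L = 28/195 + 64/195 + 2/5 + 3/5 + 1 = 482/195 ≈ 2.472 bits/symbol.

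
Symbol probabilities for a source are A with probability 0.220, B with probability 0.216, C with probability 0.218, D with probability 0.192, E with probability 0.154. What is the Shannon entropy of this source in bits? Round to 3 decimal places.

2.310 bits

H = −Σ pᵢ log₂ pᵢ.
−0.220·log₂(0.220) = 0.4806
−0.216·log₂(0.216) = 0.4776
−0.218·log₂(0.218) = 0.4791
−0.192·log₂(0.192) = 0.4571
−0.154·log₂(0.154) = 0.4156
Sum ≈ 2.3100 → 2.310 bits.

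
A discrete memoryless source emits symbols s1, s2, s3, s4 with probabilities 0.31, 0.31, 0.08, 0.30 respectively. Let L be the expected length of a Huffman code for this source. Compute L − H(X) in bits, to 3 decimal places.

0.140 bits

Entropy H = −Σ p log₂ p ≈ 1.8602 bits.
Huffman merges: 2/25+3/10→19/50; 31/100+31/100→31/50; 19/50+31/50→1. L = 2 ≈ 2.0000.
L − H = 2.0000 − 1.8602 = 0.140 bits.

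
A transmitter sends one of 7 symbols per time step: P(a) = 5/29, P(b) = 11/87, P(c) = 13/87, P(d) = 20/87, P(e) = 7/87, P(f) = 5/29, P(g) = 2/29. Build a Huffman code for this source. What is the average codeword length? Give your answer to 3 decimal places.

Repeatedly combine the two least-probable nodes; the expected code length is the sum of the merged weights.
merge 2/29 + 7/87 → 13/87
merge 11/87 + 13/87 → 8/29
merge 13/87 + 5/29 → 28/87
merge 5/29 + 20/87 → 35/87
merge 8/29 + 28/87 → 52/87
merge 35/87 + 52/87 → 1
L = 13/87 + 8/29 + 28/87 + 35/87 + 52/87 + 1 = 239/87 ≈ 2.747 bits/symbol.

2.747 bits/symbol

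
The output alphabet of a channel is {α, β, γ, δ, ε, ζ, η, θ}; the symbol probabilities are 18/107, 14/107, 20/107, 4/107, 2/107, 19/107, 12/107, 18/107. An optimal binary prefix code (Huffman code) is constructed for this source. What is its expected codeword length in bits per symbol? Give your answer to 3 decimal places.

Repeatedly combine the two least-probable nodes; the expected code length is the sum of the merged weights.
merge 2/107 + 4/107 → 6/107
merge 6/107 + 12/107 → 18/107
merge 14/107 + 18/107 → 32/107
merge 18/107 + 18/107 → 36/107
merge 19/107 + 20/107 → 39/107
merge 32/107 + 36/107 → 68/107
merge 39/107 + 68/107 → 1
L = 6/107 + 18/107 + 32/107 + 36/107 + 39/107 + 68/107 + 1 = 306/107 ≈ 2.860 bits/symbol.

2.860 bits/symbol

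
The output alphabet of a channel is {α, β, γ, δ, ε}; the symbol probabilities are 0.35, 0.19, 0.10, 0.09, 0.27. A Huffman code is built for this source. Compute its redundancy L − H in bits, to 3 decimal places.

0.050 bits

Entropy H = −Σ p log₂ p ≈ 2.1402 bits.
Huffman merges: 9/100+1/10→19/100; 19/100+19/100→19/50; 27/100+7/20→31/50; 19/50+31/50→1. L = 219/100 ≈ 2.1900.
L − H = 2.1900 − 2.1402 = 0.050 bits.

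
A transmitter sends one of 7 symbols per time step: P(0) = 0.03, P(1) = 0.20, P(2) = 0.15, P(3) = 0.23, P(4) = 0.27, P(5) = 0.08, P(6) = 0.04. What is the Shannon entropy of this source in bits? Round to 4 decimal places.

2.5016 bits

H = −Σ pᵢ log₂ pᵢ.
−0.03·log₂(0.03) = 0.1518
−0.20·log₂(0.20) = 0.4644
−0.15·log₂(0.15) = 0.4105
−0.23·log₂(0.23) = 0.4877
−0.27·log₂(0.27) = 0.5100
−0.08·log₂(0.08) = 0.2915
−0.04·log₂(0.04) = 0.1858
Sum ≈ 2.5016 → 2.5016 bits.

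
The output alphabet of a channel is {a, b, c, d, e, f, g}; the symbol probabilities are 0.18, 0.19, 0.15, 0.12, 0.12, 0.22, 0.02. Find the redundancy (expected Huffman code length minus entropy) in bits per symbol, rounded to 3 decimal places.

0.091 bits

Entropy H = −Σ p log₂ p ≈ 2.6387 bits.
Huffman merges: 1/50+3/25→7/50; 3/25+7/50→13/50; 3/20+9/50→33/100; 19/100+11/50→41/100; 13/50+33/100→59/100; 41/100+59/100→1. L = 273/100 ≈ 2.7300.
L − H = 2.7300 − 2.6387 = 0.091 bits.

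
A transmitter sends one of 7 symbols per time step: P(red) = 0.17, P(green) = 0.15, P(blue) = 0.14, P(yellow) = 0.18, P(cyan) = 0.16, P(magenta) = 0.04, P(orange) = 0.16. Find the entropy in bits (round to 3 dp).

H = −Σ pᵢ log₂ pᵢ.
−0.17·log₂(0.17) = 0.4346
−0.15·log₂(0.15) = 0.4105
−0.14·log₂(0.14) = 0.3971
−0.18·log₂(0.18) = 0.4453
−0.16·log₂(0.16) = 0.4230
−0.04·log₂(0.04) = 0.1858
−0.16·log₂(0.16) = 0.4230
Sum ≈ 2.7193 → 2.719 bits.

2.719 bits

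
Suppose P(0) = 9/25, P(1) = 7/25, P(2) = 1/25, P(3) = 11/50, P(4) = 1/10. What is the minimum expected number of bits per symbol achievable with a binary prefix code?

Repeatedly combine the two least-probable nodes; the expected code length is the sum of the merged weights.
merge 1/25 + 1/10 → 7/50
merge 7/50 + 11/50 → 9/25
merge 7/25 + 9/25 → 16/25
merge 9/25 + 16/25 → 1
L = 7/50 + 9/25 + 16/25 + 1 = 107/50 = 2.14 bits/symbol.

2.14 bits/symbol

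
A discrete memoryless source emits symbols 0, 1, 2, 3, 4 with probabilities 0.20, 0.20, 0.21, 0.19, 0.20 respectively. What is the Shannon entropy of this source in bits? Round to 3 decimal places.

H = −Σ pᵢ log₂ pᵢ.
−0.20·log₂(0.20) = 0.4644
−0.20·log₂(0.20) = 0.4644
−0.21·log₂(0.21) = 0.4728
−0.19·log₂(0.19) = 0.4552
−0.20·log₂(0.20) = 0.4644
Sum ≈ 2.3212 → 2.321 bits.

2.321 bits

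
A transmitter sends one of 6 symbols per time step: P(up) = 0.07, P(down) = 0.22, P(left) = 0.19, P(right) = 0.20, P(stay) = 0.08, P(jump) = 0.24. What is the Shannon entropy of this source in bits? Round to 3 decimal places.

H = −Σ pᵢ log₂ pᵢ.
−0.07·log₂(0.07) = 0.2686
−0.22·log₂(0.22) = 0.4806
−0.19·log₂(0.19) = 0.4552
−0.20·log₂(0.20) = 0.4644
−0.08·log₂(0.08) = 0.2915
−0.24·log₂(0.24) = 0.4941
Sum ≈ 2.4544 → 2.454 bits.

2.454 bits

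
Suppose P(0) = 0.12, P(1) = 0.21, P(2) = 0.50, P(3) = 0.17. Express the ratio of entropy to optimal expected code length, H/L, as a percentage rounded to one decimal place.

99.1%

Entropy H = −Σ p log₂ p ≈ 1.7745 bits.
Huffman merges: 3/25+17/100→29/100; 21/100+29/100→1/2; 1/2+1/2→1. L = 179/100 ≈ 1.7900.
Efficiency = H/L = 1.7745/1.7900 = 99.1%.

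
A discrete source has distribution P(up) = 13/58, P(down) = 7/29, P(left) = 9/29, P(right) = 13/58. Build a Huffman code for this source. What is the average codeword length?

Repeatedly combine the two least-probable nodes; the expected code length is the sum of the merged weights.
merge 13/58 + 13/58 → 13/29
merge 7/29 + 9/29 → 16/29
merge 13/29 + 16/29 → 1
L = 13/29 + 16/29 + 1 = 2 bits/symbol.

2 bits/symbol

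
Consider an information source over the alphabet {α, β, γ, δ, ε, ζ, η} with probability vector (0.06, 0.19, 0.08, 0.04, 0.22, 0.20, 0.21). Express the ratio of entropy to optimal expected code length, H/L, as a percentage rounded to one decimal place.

Entropy H = −Σ p log₂ p ≈ 2.5938 bits.
Huffman merges: 1/25+3/50→1/10; 2/25+1/10→9/50; 9/50+19/100→37/100; 1/5+21/100→41/100; 11/50+37/100→59/100; 41/100+59/100→1. L = 53/20 ≈ 2.6500.
Efficiency = H/L = 2.5938/2.6500 = 97.9%.

97.9%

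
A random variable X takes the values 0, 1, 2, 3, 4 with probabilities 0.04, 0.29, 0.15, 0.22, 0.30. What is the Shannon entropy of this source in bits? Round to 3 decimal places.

H = −Σ pᵢ log₂ pᵢ.
−0.04·log₂(0.04) = 0.1858
−0.29·log₂(0.29) = 0.5179
−0.15·log₂(0.15) = 0.4105
−0.22·log₂(0.22) = 0.4806
−0.30·log₂(0.30) = 0.5211
Sum ≈ 2.1159 → 2.116 bits.

2.116 bits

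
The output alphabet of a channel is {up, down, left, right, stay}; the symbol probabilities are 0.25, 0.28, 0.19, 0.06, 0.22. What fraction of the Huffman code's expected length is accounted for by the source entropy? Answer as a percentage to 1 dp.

97.5%

Entropy H = −Σ p log₂ p ≈ 2.1936 bits.
Huffman merges: 3/50+19/100→1/4; 11/50+1/4→47/100; 1/4+7/25→53/100; 47/100+53/100→1. L = 9/4 ≈ 2.2500.
Efficiency = H/L = 2.1936/2.2500 = 97.5%.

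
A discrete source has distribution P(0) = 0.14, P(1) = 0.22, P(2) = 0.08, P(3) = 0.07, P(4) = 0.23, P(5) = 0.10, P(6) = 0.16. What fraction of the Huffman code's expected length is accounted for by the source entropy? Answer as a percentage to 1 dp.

Entropy H = −Σ p log₂ p ≈ 2.6806 bits.
Huffman merges: 7/100+2/25→3/20; 1/10+7/50→6/25; 3/20+4/25→31/100; 11/50+23/100→9/20; 6/25+31/100→11/20; 9/20+11/20→1. L = 27/10 ≈ 2.7000.
Efficiency = H/L = 2.6806/2.7000 = 99.3%.

99.3%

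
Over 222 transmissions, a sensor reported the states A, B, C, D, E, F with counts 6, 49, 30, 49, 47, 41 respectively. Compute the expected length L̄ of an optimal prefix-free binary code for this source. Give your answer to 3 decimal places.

2.509 bits/symbol

Probabilities are the counts divided by 222.
Repeatedly combine the two least-probable nodes; the expected code length is the sum of the merged weights.
merge 1/37 + 5/37 → 6/37
merge 6/37 + 41/222 → 77/222
merge 47/222 + 49/222 → 16/37
merge 49/222 + 77/222 → 21/37
merge 16/37 + 21/37 → 1
L = 6/37 + 77/222 + 16/37 + 21/37 + 1 = 557/222 ≈ 2.509 bits/symbol.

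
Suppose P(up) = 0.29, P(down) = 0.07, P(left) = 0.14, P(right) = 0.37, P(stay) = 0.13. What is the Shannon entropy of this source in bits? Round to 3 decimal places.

2.097 bits

H = −Σ pᵢ log₂ pᵢ.
−0.29·log₂(0.29) = 0.5179
−0.07·log₂(0.07) = 0.2686
−0.14·log₂(0.14) = 0.3971
−0.37·log₂(0.37) = 0.5307
−0.13·log₂(0.13) = 0.3826
Sum ≈ 2.0969 → 2.097 bits.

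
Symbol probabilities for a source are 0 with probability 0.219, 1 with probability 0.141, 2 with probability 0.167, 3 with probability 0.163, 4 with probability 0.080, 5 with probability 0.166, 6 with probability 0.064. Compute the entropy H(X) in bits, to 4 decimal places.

2.7115 bits

H = −Σ pᵢ log₂ pᵢ.
−0.219·log₂(0.219) = 0.4798
−0.141·log₂(0.141) = 0.3985
−0.167·log₂(0.167) = 0.4312
−0.163·log₂(0.163) = 0.4266
−0.080·log₂(0.080) = 0.2915
−0.166·log₂(0.166) = 0.4301
−0.064·log₂(0.064) = 0.2538
Sum ≈ 2.7115 → 2.7115 bits.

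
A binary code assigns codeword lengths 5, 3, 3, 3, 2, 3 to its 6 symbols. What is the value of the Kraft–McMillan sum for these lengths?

0.78125

With common denominator 2^5 = 32: Σ 2^(−ℓᵢ) = 1/32 + 4/32 + 4/32 + 4/32 + 8/32 + 4/32 = 25/32 = 0.78125.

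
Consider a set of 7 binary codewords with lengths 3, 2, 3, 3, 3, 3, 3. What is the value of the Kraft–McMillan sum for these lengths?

1

With common denominator 2^3 = 8: Σ 2^(−ℓᵢ) = 1/8 + 2/8 + 1/8 + 1/8 + 1/8 + 1/8 + 1/8 = 8/8 = 1.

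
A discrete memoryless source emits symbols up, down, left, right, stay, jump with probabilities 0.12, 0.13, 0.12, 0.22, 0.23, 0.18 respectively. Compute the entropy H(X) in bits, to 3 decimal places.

2.530 bits

H = −Σ pᵢ log₂ pᵢ.
−0.12·log₂(0.12) = 0.3671
−0.13·log₂(0.13) = 0.3826
−0.12·log₂(0.12) = 0.3671
−0.22·log₂(0.22) = 0.4806
−0.23·log₂(0.23) = 0.4877
−0.18·log₂(0.18) = 0.4453
Sum ≈ 2.5303 → 2.530 bits.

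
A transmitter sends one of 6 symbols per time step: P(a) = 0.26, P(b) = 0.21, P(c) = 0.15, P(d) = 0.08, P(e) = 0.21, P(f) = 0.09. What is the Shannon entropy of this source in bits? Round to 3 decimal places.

2.466 bits

H = −Σ pᵢ log₂ pᵢ.
−0.26·log₂(0.26) = 0.5053
−0.21·log₂(0.21) = 0.4728
−0.15·log₂(0.15) = 0.4105
−0.08·log₂(0.08) = 0.2915
−0.21·log₂(0.21) = 0.4728
−0.09·log₂(0.09) = 0.3127
Sum ≈ 2.4656 → 2.466 bits.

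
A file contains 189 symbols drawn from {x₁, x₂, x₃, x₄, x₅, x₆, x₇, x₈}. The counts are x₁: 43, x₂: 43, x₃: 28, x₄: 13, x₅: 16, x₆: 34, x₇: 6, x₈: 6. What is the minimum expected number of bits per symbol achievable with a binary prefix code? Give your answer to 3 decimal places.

2.741 bits/symbol

Probabilities are the counts divided by 189.
Repeatedly combine the two least-probable nodes; the expected code length is the sum of the merged weights.
merge 2/63 + 2/63 → 4/63
merge 4/63 + 13/189 → 25/189
merge 16/189 + 25/189 → 41/189
merge 4/27 + 34/189 → 62/189
merge 41/189 + 43/189 → 4/9
merge 43/189 + 62/189 → 5/9
merge 4/9 + 5/9 → 1
L = 4/63 + 25/189 + 41/189 + 62/189 + 4/9 + 5/9 + 1 = 74/27 ≈ 2.741 bits/symbol.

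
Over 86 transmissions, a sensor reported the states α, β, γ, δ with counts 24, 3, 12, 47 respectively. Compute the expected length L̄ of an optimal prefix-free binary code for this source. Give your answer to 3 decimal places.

Probabilities are the counts divided by 86.
Repeatedly combine the two least-probable nodes; the expected code length is the sum of the merged weights.
merge 3/86 + 6/43 → 15/86
merge 15/86 + 12/43 → 39/86
merge 39/86 + 47/86 → 1
L = 15/86 + 39/86 + 1 = 70/43 ≈ 1.628 bits/symbol.

1.628 bits/symbol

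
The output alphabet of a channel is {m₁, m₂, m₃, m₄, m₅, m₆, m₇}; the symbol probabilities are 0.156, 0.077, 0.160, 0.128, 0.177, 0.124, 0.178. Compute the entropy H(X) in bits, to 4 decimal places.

2.7644 bits

H = −Σ pᵢ log₂ pᵢ.
−0.156·log₂(0.156) = 0.4181
−0.077·log₂(0.077) = 0.2848
−0.160·log₂(0.160) = 0.4230
−0.128·log₂(0.128) = 0.3796
−0.177·log₂(0.177) = 0.4422
−0.124·log₂(0.124) = 0.3734
−0.178·log₂(0.178) = 0.4432
Sum ≈ 2.7644 → 2.7644 bits.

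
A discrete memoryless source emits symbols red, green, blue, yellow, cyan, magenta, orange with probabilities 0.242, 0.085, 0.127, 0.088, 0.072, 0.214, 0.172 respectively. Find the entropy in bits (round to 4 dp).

H = −Σ pᵢ log₂ pᵢ.
−0.242·log₂(0.242) = 0.4954
−0.085·log₂(0.085) = 0.3023
−0.127·log₂(0.127) = 0.3781
−0.088·log₂(0.088) = 0.3086
−0.072·log₂(0.072) = 0.2733
−0.214·log₂(0.214) = 0.4760
−0.172·log₂(0.172) = 0.4368
Sum ≈ 2.6704 → 2.6704 bits.

2.6704 bits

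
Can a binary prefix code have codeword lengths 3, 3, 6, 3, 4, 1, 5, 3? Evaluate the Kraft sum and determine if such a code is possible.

With common denominator 2^6 = 64: Σ 2^(−ℓᵢ) = 8/64 + 8/64 + 1/64 + 8/64 + 4/64 + 32/64 + 2/64 + 8/64 = 71/64 = 1.109375.
Kraft's inequality requires Σ ≤ 1; here Σ = 1.109375 > 1, so no such prefix code exists.

1.109375; no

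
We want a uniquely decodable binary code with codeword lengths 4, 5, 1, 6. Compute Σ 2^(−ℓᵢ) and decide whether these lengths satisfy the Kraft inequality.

With common denominator 2^6 = 64: Σ 2^(−ℓᵢ) = 4/64 + 2/64 + 32/64 + 1/64 = 39/64 = 0.609375.
Kraft's inequality requires Σ ≤ 1; here Σ = 0.609375 ≤ 1, so such a prefix code exists.

0.609375; yes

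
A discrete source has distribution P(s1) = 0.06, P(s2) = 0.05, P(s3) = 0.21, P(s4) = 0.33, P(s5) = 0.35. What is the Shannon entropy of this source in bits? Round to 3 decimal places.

1.990 bits

H = −Σ pᵢ log₂ pᵢ.
−0.06·log₂(0.06) = 0.2435
−0.05·log₂(0.05) = 0.2161
−0.21·log₂(0.21) = 0.4728
−0.33·log₂(0.33) = 0.5278
−0.35·log₂(0.35) = 0.5301
Sum ≈ 1.9904 → 1.990 bits.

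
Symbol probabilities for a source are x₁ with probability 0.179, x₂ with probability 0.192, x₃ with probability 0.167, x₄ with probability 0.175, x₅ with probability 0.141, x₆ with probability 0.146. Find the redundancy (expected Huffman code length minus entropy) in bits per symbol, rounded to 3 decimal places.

Entropy H = −Σ p log₂ p ≈ 2.5764 bits.
Huffman merges: 141/1000+73/500→287/1000; 167/1000+7/40→171/500; 179/1000+24/125→371/1000; 287/1000+171/500→629/1000; 371/1000+629/1000→1. L = 2629/1000 ≈ 2.6290.
L − H = 2.6290 − 2.5764 = 0.053 bits.

0.053 bits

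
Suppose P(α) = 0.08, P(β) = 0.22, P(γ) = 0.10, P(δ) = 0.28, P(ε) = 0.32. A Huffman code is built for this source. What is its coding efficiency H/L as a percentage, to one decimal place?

Entropy H = −Σ p log₂ p ≈ 2.1445 bits.
Huffman merges: 2/25+1/10→9/50; 9/50+11/50→2/5; 7/25+8/25→3/5; 2/5+3/5→1. L = 109/50 ≈ 2.1800.
Efficiency = H/L = 2.1445/2.1800 = 98.4%.

98.4%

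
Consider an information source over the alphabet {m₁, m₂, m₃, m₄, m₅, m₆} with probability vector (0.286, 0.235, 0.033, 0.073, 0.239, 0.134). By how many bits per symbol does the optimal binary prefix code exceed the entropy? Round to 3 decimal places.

Entropy H = −Σ p log₂ p ≈ 2.3276 bits.
Huffman merges: 33/1000+73/1000→53/500; 53/500+67/500→6/25; 47/200+239/1000→237/500; 6/25+143/500→263/500; 237/500+263/500→1. L = 1173/500 ≈ 2.3460.
L − H = 2.3460 − 2.3276 = 0.018 bits.

0.018 bits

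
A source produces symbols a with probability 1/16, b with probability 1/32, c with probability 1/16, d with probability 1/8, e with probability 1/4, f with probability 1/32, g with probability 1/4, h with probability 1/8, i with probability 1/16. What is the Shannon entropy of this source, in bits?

Each probability is a power of 1/2, so log₂(1/p) is an integer.
H = Σ p·log₂(1/p) = 1/16·4 + 1/32·5 + 1/16·4 + 1/8·3 + 1/4·2 + 1/32·5 + 1/4·2 + 1/8·3 + 1/16·4 = 2.8125 bits.

2.8125 bits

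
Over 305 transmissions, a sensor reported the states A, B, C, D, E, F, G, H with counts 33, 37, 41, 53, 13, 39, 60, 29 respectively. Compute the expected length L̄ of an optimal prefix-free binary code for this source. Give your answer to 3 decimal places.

Probabilities are the counts divided by 305.
Repeatedly combine the two least-probable nodes; the expected code length is the sum of the merged weights.
merge 13/305 + 29/305 → 42/305
merge 33/305 + 37/305 → 14/61
merge 39/305 + 41/305 → 16/61
merge 42/305 + 53/305 → 19/61
merge 12/61 + 14/61 → 26/61
merge 16/61 + 19/61 → 35/61
merge 26/61 + 35/61 → 1
L = 42/305 + 14/61 + 16/61 + 19/61 + 26/61 + 35/61 + 1 = 897/305 ≈ 2.941 bits/symbol.

2.941 bits/symbol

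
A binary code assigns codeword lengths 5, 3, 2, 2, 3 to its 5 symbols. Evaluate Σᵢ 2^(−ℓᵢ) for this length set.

0.78125

With common denominator 2^5 = 32: Σ 2^(−ℓᵢ) = 1/32 + 4/32 + 8/32 + 8/32 + 4/32 = 25/32 = 0.78125.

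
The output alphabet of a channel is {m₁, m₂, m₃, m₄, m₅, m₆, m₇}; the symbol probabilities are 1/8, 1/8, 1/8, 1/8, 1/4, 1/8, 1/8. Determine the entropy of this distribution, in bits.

2.75 bits

Each probability is a power of 1/2, so log₂(1/p) is an integer.
H = Σ p·log₂(1/p) = 1/8·3 + 1/8·3 + 1/8·3 + 1/8·3 + 1/4·2 + 1/8·3 + 1/8·3 = 2.75 bits.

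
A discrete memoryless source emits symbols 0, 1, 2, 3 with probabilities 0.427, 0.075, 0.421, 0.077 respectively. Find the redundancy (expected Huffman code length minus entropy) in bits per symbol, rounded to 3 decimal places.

Entropy H = −Σ p log₂ p ≈ 1.6148 bits.
Huffman merges: 3/40+77/1000→19/125; 19/125+421/1000→573/1000; 427/1000+573/1000→1. L = 69/40 ≈ 1.7250.
L − H = 1.7250 − 1.6148 = 0.110 bits.

0.110 bits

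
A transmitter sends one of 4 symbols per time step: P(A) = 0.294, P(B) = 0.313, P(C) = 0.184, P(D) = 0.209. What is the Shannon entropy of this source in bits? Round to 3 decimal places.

H = −Σ pᵢ log₂ pᵢ.
−0.294·log₂(0.294) = 0.5192
−0.313·log₂(0.313) = 0.5245
−0.184·log₂(0.184) = 0.4494
−0.209·log₂(0.209) = 0.4720
Sum ≈ 1.9651 → 1.965 bits.

1.965 bits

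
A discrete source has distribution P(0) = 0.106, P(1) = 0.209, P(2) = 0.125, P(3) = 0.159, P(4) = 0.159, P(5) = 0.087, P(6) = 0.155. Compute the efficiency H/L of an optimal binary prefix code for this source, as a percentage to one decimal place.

Entropy H = −Σ p log₂ p ≈ 2.7572 bits.
Huffman merges: 87/1000+53/500→193/1000; 1/8+31/200→7/25; 159/1000+159/1000→159/500; 193/1000+209/1000→201/500; 7/25+159/500→299/500; 201/500+299/500→1. L = 2791/1000 ≈ 2.7910.
Efficiency = H/L = 2.7572/2.7910 = 98.8%.

98.8%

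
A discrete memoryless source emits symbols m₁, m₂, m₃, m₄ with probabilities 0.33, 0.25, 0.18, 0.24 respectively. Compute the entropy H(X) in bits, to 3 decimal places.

1.967 bits

H = −Σ pᵢ log₂ pᵢ.
−0.33·log₂(0.33) = 0.5278
−0.25·log₂(0.25) = 0.5000
−0.18·log₂(0.18) = 0.4453
−0.24·log₂(0.24) = 0.4941
Sum ≈ 1.9673 → 1.967 bits.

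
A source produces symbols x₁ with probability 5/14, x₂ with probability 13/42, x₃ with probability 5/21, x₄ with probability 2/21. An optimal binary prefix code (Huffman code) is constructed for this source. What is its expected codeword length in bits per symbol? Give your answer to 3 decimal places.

Repeatedly combine the two least-probable nodes; the expected code length is the sum of the merged weights.
merge 2/21 + 5/21 → 1/3
merge 13/42 + 1/3 → 9/14
merge 5/14 + 9/14 → 1
L = 1/3 + 9/14 + 1 = 83/42 ≈ 1.976 bits/symbol.

1.976 bits/symbol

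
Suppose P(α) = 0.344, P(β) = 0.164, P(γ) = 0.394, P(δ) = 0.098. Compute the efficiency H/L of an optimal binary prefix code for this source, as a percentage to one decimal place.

97.2%

Entropy H = −Σ p log₂ p ≈ 1.8152 bits.
Huffman merges: 49/500+41/250→131/500; 131/500+43/125→303/500; 197/500+303/500→1. L = 467/250 ≈ 1.8680.
Efficiency = H/L = 1.8152/1.8680 = 97.2%.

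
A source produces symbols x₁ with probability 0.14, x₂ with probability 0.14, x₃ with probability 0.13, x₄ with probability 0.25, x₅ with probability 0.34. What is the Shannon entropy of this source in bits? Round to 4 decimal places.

2.2060 bits

H = −Σ pᵢ log₂ pᵢ.
−0.14·log₂(0.14) = 0.3971
−0.14·log₂(0.14) = 0.3971
−0.13·log₂(0.13) = 0.3826
−0.25·log₂(0.25) = 0.5000
−0.34·log₂(0.34) = 0.5292
Sum ≈ 2.2060 → 2.2060 bits.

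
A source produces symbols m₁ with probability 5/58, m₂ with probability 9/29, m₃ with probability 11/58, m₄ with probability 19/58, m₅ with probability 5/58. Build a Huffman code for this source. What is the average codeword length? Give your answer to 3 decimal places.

Repeatedly combine the two least-probable nodes; the expected code length is the sum of the merged weights.
merge 5/58 + 5/58 → 5/29
merge 5/29 + 11/58 → 21/58
merge 9/29 + 19/58 → 37/58
merge 21/58 + 37/58 → 1
L = 5/29 + 21/58 + 37/58 + 1 = 63/29 ≈ 2.172 bits/symbol.

2.172 bits/symbol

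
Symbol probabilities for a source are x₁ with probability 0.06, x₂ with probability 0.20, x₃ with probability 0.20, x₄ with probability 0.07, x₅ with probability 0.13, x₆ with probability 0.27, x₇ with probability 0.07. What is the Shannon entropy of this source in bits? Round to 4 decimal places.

2.6021 bits

H = −Σ pᵢ log₂ pᵢ.
−0.06·log₂(0.06) = 0.2435
−0.20·log₂(0.20) = 0.4644
−0.20·log₂(0.20) = 0.4644
−0.07·log₂(0.07) = 0.2686
−0.13·log₂(0.13) = 0.3826
−0.27·log₂(0.27) = 0.5100
−0.07·log₂(0.07) = 0.2686
Sum ≈ 2.6021 → 2.6021 bits.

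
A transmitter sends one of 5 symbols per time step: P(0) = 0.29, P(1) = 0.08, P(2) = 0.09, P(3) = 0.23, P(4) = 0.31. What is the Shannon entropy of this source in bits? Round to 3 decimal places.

H = −Σ pᵢ log₂ pᵢ.
−0.29·log₂(0.29) = 0.5179
−0.08·log₂(0.08) = 0.2915
−0.09·log₂(0.09) = 0.3127
−0.23·log₂(0.23) = 0.4877
−0.31·log₂(0.31) = 0.5238
Sum ≈ 2.1335 → 2.134 bits.

2.134 bits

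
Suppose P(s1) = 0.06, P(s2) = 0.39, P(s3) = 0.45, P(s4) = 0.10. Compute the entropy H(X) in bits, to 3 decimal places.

1.624 bits

H = −Σ pᵢ log₂ pᵢ.
−0.06·log₂(0.06) = 0.2435
−0.39·log₂(0.39) = 0.5298
−0.45·log₂(0.45) = 0.5184
−0.10·log₂(0.10) = 0.3322
Sum ≈ 1.6239 → 1.624 bits.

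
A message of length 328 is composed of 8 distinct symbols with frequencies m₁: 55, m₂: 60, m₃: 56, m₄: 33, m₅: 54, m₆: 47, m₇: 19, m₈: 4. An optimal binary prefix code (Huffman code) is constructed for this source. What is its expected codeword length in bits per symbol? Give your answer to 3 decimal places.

2.887 bits/symbol

Probabilities are the counts divided by 328.
Repeatedly combine the two least-probable nodes; the expected code length is the sum of the merged weights.
merge 1/82 + 19/328 → 23/328
merge 23/328 + 33/328 → 7/41
merge 47/328 + 27/164 → 101/328
merge 55/328 + 7/41 → 111/328
merge 7/41 + 15/82 → 29/82
merge 101/328 + 111/328 → 53/82
merge 29/82 + 53/82 → 1
L = 23/328 + 7/41 + 101/328 + 111/328 + 29/82 + 53/82 + 1 = 947/328 ≈ 2.887 bits/symbol.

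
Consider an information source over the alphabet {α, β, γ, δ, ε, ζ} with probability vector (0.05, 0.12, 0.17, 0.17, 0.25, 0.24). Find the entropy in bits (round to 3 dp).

H = −Σ pᵢ log₂ pᵢ.
−0.05·log₂(0.05) = 0.2161
−0.12·log₂(0.12) = 0.3671
−0.17·log₂(0.17) = 0.4346
−0.17·log₂(0.17) = 0.4346
−0.25·log₂(0.25) = 0.5000
−0.24·log₂(0.24) = 0.4941
Sum ≈ 2.4465 → 2.446 bits.

2.446 bits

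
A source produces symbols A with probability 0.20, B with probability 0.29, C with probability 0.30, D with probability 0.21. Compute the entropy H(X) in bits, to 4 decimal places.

1.9762 bits

H = −Σ pᵢ log₂ pᵢ.
−0.20·log₂(0.20) = 0.4644
−0.29·log₂(0.29) = 0.5179
−0.30·log₂(0.30) = 0.5211
−0.21·log₂(0.21) = 0.4728
Sum ≈ 1.9762 → 1.9762 bits.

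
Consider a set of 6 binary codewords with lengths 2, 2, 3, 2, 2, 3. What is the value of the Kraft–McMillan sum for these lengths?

1.25

With common denominator 2^3 = 8: Σ 2^(−ℓᵢ) = 2/8 + 2/8 + 1/8 + 2/8 + 2/8 + 1/8 = 10/8 = 1.25.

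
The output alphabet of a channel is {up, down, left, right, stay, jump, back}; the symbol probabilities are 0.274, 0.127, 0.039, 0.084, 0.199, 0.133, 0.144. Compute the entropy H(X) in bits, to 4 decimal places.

H = −Σ pᵢ log₂ pᵢ.
−0.274·log₂(0.274) = 0.5118
−0.127·log₂(0.127) = 0.3781
−0.039·log₂(0.039) = 0.1825
−0.084·log₂(0.084) = 0.3002
−0.199·log₂(0.199) = 0.4635
−0.133·log₂(0.133) = 0.3871
−0.144·log₂(0.144) = 0.4026
Sum ≈ 2.6258 → 2.6258 bits.

2.6258 bits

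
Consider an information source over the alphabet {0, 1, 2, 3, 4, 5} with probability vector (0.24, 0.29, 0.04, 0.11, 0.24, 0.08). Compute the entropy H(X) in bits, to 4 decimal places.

2.3337 bits

H = −Σ pᵢ log₂ pᵢ.
−0.24·log₂(0.24) = 0.4941
−0.29·log₂(0.29) = 0.5179
−0.04·log₂(0.04) = 0.1858
−0.11·log₂(0.11) = 0.3503
−0.24·log₂(0.24) = 0.4941
−0.08·log₂(0.08) = 0.2915
Sum ≈ 2.3337 → 2.3337 bits.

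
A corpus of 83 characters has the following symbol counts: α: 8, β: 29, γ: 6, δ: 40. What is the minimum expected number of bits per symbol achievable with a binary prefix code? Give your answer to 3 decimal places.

Probabilities are the counts divided by 83.
Repeatedly combine the two least-probable nodes; the expected code length is the sum of the merged weights.
merge 6/83 + 8/83 → 14/83
merge 14/83 + 29/83 → 43/83
merge 40/83 + 43/83 → 1
L = 14/83 + 43/83 + 1 = 140/83 ≈ 1.687 bits/symbol.

1.687 bits/symbol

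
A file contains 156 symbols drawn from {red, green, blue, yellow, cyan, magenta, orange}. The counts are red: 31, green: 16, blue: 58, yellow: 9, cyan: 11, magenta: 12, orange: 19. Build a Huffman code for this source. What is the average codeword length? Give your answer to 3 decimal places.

2.558 bits/symbol

Probabilities are the counts divided by 156.
Repeatedly combine the two least-probable nodes; the expected code length is the sum of the merged weights.
merge 3/52 + 11/156 → 5/39
merge 1/13 + 4/39 → 7/39
merge 19/156 + 5/39 → 1/4
merge 7/39 + 31/156 → 59/156
merge 1/4 + 29/78 → 97/156
merge 59/156 + 97/156 → 1
L = 5/39 + 7/39 + 1/4 + 59/156 + 97/156 + 1 = 133/52 ≈ 2.558 bits/symbol.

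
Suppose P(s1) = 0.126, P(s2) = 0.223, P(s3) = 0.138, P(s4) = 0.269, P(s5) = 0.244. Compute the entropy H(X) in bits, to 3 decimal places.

H = −Σ pᵢ log₂ pᵢ.
−0.126·log₂(0.126) = 0.3766
−0.223·log₂(0.223) = 0.4828
−0.138·log₂(0.138) = 0.3943
−0.269·log₂(0.269) = 0.5096
−0.244·log₂(0.244) = 0.4966
Sum ≈ 2.2597 → 2.260 bits.

2.260 bits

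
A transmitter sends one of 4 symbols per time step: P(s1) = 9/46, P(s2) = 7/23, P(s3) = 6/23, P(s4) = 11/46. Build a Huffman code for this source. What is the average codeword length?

Repeatedly combine the two least-probable nodes; the expected code length is the sum of the merged weights.
merge 9/46 + 11/46 → 10/23
merge 6/23 + 7/23 → 13/23
merge 10/23 + 13/23 → 1
L = 10/23 + 13/23 + 1 = 2 bits/symbol.

2 bits/symbol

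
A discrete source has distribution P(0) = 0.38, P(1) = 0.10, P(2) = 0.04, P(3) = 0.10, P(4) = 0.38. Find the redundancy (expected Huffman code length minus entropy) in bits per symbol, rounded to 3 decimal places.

0.089 bits

Entropy H = −Σ p log₂ p ≈ 1.9110 bits.
Huffman merges: 1/25+1/10→7/50; 1/10+7/50→6/25; 6/25+19/50→31/50; 19/50+31/50→1. L = 2 ≈ 2.0000.
L − H = 2.0000 − 1.9110 = 0.089 bits.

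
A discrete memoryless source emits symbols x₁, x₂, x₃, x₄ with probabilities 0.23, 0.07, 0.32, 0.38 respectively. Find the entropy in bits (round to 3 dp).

H = −Σ pᵢ log₂ pᵢ.
−0.23·log₂(0.23) = 0.4877
−0.07·log₂(0.07) = 0.2686
−0.32·log₂(0.32) = 0.5260
−0.38·log₂(0.38) = 0.5305
Sum ≈ 1.8127 → 1.813 bits.

1.813 bits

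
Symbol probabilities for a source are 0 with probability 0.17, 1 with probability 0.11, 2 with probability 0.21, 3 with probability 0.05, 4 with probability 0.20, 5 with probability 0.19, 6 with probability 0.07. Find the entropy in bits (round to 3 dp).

2.662 bits

H = −Σ pᵢ log₂ pᵢ.
−0.17·log₂(0.17) = 0.4346
−0.11·log₂(0.11) = 0.3503
−0.21·log₂(0.21) = 0.4728
−0.05·log₂(0.05) = 0.2161
−0.20·log₂(0.20) = 0.4644
−0.19·log₂(0.19) = 0.4552
−0.07·log₂(0.07) = 0.2686
Sum ≈ 2.6620 → 2.662 bits.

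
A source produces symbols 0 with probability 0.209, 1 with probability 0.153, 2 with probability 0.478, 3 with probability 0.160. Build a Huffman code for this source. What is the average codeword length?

Repeatedly combine the two least-probable nodes; the expected code length is the sum of the merged weights.
merge 153/1000 + 4/25 → 313/1000
merge 209/1000 + 313/1000 → 261/500
merge 239/500 + 261/500 → 1
L = 313/1000 + 261/500 + 1 = 367/200 = 1.835 bits/symbol.

1.835 bits/symbol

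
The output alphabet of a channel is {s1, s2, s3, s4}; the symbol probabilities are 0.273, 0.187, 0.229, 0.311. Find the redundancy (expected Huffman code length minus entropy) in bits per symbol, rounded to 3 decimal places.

0.025 bits

Entropy H = −Σ p log₂ p ≈ 1.9747 bits.
Huffman merges: 187/1000+229/1000→52/125; 273/1000+311/1000→73/125; 52/125+73/125→1. L = 2 ≈ 2.0000.
L − H = 2.0000 − 1.9747 = 0.025 bits.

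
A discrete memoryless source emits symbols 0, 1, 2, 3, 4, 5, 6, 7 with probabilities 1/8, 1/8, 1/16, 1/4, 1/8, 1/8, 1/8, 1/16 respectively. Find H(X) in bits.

2.875 bits

Each probability is a power of 1/2, so log₂(1/p) is an integer.
H = Σ p·log₂(1/p) = 1/8·3 + 1/8·3 + 1/16·4 + 1/4·2 + 1/8·3 + 1/8·3 + 1/8·3 + 1/16·4 = 2.875 bits.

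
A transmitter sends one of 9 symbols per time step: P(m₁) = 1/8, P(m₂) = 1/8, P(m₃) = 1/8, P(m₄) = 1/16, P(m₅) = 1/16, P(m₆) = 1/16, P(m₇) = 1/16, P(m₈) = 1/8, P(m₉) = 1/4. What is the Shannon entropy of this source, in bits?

3 bits

Each probability is a power of 1/2, so log₂(1/p) is an integer.
H = Σ p·log₂(1/p) = 1/8·3 + 1/8·3 + 1/8·3 + 1/16·4 + 1/16·4 + 1/16·4 + 1/16·4 + 1/8·3 + 1/4·2 = 3 bits.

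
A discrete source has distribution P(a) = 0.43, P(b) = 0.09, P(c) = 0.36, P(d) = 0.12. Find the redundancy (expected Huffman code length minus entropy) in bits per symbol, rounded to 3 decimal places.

0.046 bits

Entropy H = −Σ p log₂ p ≈ 1.7339 bits.
Huffman merges: 9/100+3/25→21/100; 21/100+9/25→57/100; 43/100+57/100→1. L = 89/50 ≈ 1.7800.
L − H = 1.7800 − 1.7339 = 0.046 bits.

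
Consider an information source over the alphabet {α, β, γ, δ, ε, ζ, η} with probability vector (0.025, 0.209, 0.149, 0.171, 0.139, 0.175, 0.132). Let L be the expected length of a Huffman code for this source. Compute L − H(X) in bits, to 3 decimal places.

0.102 bits

Entropy H = −Σ p log₂ p ≈ 2.6714 bits.
Huffman merges: 1/40+33/250→157/1000; 139/1000+149/1000→36/125; 157/1000+171/1000→41/125; 7/40+209/1000→48/125; 36/125+41/125→77/125; 48/125+77/125→1. L = 2773/1000 ≈ 2.7730.
L − H = 2.7730 − 2.6714 = 0.102 bits.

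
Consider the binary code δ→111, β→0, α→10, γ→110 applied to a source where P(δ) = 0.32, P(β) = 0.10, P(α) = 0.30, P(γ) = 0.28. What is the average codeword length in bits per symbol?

L̄ = Σ pᵢ·ℓᵢ = 0.32·3 + 0.10·1 + 0.30·2 + 0.28·3 = 2.5 bits/symbol.

2.5 bits/symbol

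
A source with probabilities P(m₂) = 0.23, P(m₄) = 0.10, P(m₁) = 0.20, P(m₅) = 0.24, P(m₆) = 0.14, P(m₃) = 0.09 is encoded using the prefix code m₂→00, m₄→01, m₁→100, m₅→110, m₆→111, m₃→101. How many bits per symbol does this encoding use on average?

L̄ = Σ pᵢ·ℓᵢ = 0.23·2 + 0.10·2 + 0.20·3 + 0.24·3 + 0.14·3 + 0.09·3 = 2.67 bits/symbol.

2.67 bits/symbol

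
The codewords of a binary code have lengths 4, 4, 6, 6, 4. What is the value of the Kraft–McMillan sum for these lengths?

0.21875

With common denominator 2^6 = 64: Σ 2^(−ℓᵢ) = 4/64 + 4/64 + 1/64 + 1/64 + 4/64 = 14/64 = 0.21875.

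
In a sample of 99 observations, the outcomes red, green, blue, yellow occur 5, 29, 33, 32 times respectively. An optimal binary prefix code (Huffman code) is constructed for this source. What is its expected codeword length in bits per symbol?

Probabilities are the counts divided by 99.
Repeatedly combine the two least-probable nodes; the expected code length is the sum of the merged weights.
merge 5/99 + 29/99 → 34/99
merge 32/99 + 1/3 → 65/99
merge 34/99 + 65/99 → 1
L = 34/99 + 65/99 + 1 = 2 bits/symbol.

2 bits/symbol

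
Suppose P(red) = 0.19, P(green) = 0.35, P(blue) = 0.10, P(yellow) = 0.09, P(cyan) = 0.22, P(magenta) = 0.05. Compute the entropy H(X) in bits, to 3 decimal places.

2.327 bits

H = −Σ pᵢ log₂ pᵢ.
−0.19·log₂(0.19) = 0.4552
−0.35·log₂(0.35) = 0.5301
−0.10·log₂(0.10) = 0.3322
−0.09·log₂(0.09) = 0.3127
−0.22·log₂(0.22) = 0.4806
−0.05·log₂(0.05) = 0.2161
Sum ≈ 2.3268 → 2.327 bits.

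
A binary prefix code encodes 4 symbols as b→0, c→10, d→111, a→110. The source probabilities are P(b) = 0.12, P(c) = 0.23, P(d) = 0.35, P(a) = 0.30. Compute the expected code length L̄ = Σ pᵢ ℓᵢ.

L̄ = Σ pᵢ·ℓᵢ = 0.12·1 + 0.23·2 + 0.35·3 + 0.30·3 = 2.53 bits/symbol.

2.53 bits/symbol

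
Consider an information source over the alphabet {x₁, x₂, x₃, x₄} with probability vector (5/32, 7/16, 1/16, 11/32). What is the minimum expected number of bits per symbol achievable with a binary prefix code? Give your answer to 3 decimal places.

1.781 bits/symbol

Repeatedly combine the two least-probable nodes; the expected code length is the sum of the merged weights.
merge 1/16 + 5/32 → 7/32
merge 7/32 + 11/32 → 9/16
merge 7/16 + 9/16 → 1
L = 7/32 + 9/16 + 1 = 57/32 ≈ 1.781 bits/symbol.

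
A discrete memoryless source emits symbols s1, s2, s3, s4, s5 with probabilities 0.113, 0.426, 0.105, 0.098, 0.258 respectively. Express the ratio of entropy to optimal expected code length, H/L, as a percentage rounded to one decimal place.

98.1%

Entropy H = −Σ p log₂ p ≈ 2.0540 bits.
Huffman merges: 49/500+21/200→203/1000; 113/1000+203/1000→79/250; 129/500+79/250→287/500; 213/500+287/500→1. L = 2093/1000 ≈ 2.0930.
Efficiency = H/L = 2.0540/2.0930 = 98.1%.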